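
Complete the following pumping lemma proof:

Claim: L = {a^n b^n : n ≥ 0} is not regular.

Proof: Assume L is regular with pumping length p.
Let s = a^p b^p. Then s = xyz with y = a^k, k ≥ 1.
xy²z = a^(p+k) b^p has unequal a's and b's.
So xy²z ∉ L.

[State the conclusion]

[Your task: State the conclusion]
This contradicts the pumping lemma for regular languages,
which guarantees xy^i z ∈ L for all i ≥ 0.

Since our assumption that L is regular leads to a contradiction,
we conclude that L = {a^n b^n : n ≥ 0} is NOT regular. ∎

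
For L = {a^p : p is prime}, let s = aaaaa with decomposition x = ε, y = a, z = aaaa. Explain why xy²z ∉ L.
xy²z = aaaaaa ∉ L

Pumping with i = 2 replaces y = a by y² = aa:
- Original: s = xyz = aaaaa; aaaaa has length 5, which is prime, so it is in L
- Pumped: xy²z = ε · aa · aaaa = aaaaaa
- aaaaaa has length 6 = 2 × 3, which is not prime, so it is not in L

The pumping lemma would require xy²z ∈ L, so this decomposition yields a contradiction.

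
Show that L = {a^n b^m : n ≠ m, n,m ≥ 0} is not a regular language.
Assume for contradiction that L is regular, and let p ≥ 1 be the pumping length given by the pumping lemma.
Choose s = a^p b^(p + p!). Then s ∈ L because p ≠ p + p! (as p! ≥ 1), and |s| ≥ p.
By the pumping lemma, s = xyz for some x, y, z with |xy| ≤ p, |y| ≥ 1, and xy^i z ∈ L for every i ≥ 0.
Since |xy| ≤ p and the first p symbols of s are all a's, y = a^k for some k with 1 ≤ k ≤ p.
For every i ≥ 0, xy^i z = a^(p + (i − 1)k) b^(p + p!).

Because 1 ≤ k ≤ p, k divides p!. Let t = p!/k (a positive integer) and take i = t + 1.
Then the number of a's is p + tk = p + p!, which equals the number of b's.
So xy^(t+1) z = a^(p + p!) b^(p + p!) has equally many a's and b's and is NOT in L.

This contradicts the pumping lemma, which requires xy^i z ∈ L for all i ≥ 0.
Hence L = {a^n b^m : n ≠ m, n,m ≥ 0} is not regular. ∎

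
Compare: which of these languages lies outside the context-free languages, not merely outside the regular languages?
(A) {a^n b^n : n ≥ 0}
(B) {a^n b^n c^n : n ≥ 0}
(B) {a^n b^n c^n : n ≥ 0}

(B) {a^n b^n c^n : n ≥ 0} requires the CFL pumping lemma.

- {a^n b^n : n ≥ 0} is context-free (but not regular)
  • Can be shown non-regular with the regular pumping lemma
  • After pumping, the number of a's and b's become unequal

- {a^n b^n c^n : n ≥ 0} is NOT context-free
  • Requires the CFL pumping lemma to prove
  • Cannot maintain three equal counts simultaneously

The CFL pumping lemma is "stronger" in that it can prove non-membership
in the larger class of context-free languages.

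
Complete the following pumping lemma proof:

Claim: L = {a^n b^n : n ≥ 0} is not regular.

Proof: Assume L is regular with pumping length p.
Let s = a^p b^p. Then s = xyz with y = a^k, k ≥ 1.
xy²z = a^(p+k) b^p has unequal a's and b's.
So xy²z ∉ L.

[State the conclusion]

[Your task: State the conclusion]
This contradicts the pumping lemma for regular languages,
which guarantees xy^i z ∈ L for all i ≥ 0.

Since our assumption that L is regular leads to a contradiction,
we conclude that L = {a^n b^n : n ≥ 0} is NOT regular. ∎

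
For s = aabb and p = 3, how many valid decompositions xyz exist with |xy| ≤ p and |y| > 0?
6

For s = 'aabb' with pumping length p = 3:

Constraints: |xy| ≤ 3, |y| > 0

Valid decompositions (|xy| ≤ p, |y| ≥ 1):
  • x='', y='a', z='abb'
  • x='a', y='a', z='bb'
  • x='', y='aa', z='bb'
  • x='aa', y='b', z='b'
  • x='a', y='ab', z='b'
  • x='', y='aab', z='b'

Total count: 6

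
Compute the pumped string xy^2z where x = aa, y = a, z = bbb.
aaaabbb

Given x = 'aa', y = 'a', z = 'bbb' and i = 2:

xy^2z = x + y·y·...·y (2 times) + z
       = 'aa' + 'a'^2 + 'bbb'
       = 'aa' + 'aa' + 'bbb'
       = 'aaaabbb'

The pumped string is 'aaaabbb' with length 7.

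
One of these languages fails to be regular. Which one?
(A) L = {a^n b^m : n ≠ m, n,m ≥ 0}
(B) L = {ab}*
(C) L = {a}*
(A) {a^n b^m : n ≠ m, n,m ≥ 0}

(A) L = {a^n b^m : n ≠ m, n,m ≥ 0} is NOT regular.

The pumping lemma can be used to prove this:
After pumping a's, we can make n = m

The other languages are regular because they can be recognized by finite automata.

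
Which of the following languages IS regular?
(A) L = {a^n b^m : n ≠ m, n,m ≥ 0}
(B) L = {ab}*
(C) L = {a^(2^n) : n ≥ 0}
(B) {ab}*

(B) L = {ab}* is regular.

This can be recognized by a finite automaton (DFA/NFA).
Regular expressions like {ab}* define regular languages.

The other choices are not regular:
- {a^(2^n) : n ≥ 0}: After pumping, length is no longer a power of 2
- {a^n b^m : n ≠ m, n,m ≥ 0}: After pumping a's, we can make n = m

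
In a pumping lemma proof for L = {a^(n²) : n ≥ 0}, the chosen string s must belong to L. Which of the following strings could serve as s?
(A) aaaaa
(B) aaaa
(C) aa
(B) aaaa

The pumping lemma is applied to a string s that lies in L, so first check membership of each option:
- (A) aaaaa has length 5, strictly between 2² = 4 and 3² = 9, so it is not in L ✗
- (B) aaaa has length 4 = 2², a perfect square, so it is in L ✓
- (C) aa has length 2, strictly between 1² = 1 and 2² = 4, so it is not in L ✗

Only (B) aaaa is in L, so it is the only candidate that could play the role of s.
(In a complete proof one picks s in terms of the pumping length p so that |s| ≥ p is guaranteed; a fixed string like aaaa illustrates the shape of such an s.)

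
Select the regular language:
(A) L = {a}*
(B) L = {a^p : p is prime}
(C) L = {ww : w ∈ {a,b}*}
(A) {a}*

(A) L = {a}* is regular.

This can be recognized by a finite automaton (DFA/NFA).
Regular expressions like {a}* define regular languages.

The other choices are not regular:
- {ww : w ∈ {a,b}*}: After pumping, the two halves no longer match
- {a^p : p is prime}: After pumping, the length becomes composite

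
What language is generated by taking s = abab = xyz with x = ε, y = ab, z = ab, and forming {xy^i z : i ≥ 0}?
{xy^i z : i ≥ 0} = {(ab)^(i+1) : i ≥ 0} = {ab, abab, ababab, ...}

With x = ε, y = ab, z = ab: Pumping 'ab' gives strings of alternating a's and b's.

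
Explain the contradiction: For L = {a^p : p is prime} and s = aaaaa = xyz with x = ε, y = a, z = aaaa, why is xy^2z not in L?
xy²z = aaaaaa ∉ L

Pumping with i = 2 replaces y = a by y² = aa:
- Original: s = xyz = aaaaa; aaaaa has length 5, which is prime, so it is in L
- Pumped: xy²z = ε · aa · aaaa = aaaaaa
- aaaaaa has length 6 = 2 × 3, which is not prime, so it is not in L

The pumping lemma would require xy²z ∈ L, so this decomposition yields a contradiction.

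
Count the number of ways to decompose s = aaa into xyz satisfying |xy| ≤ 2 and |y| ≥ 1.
3

For s = 'aaa' with pumping length p = 2:

Constraints: |xy| ≤ 2, |y| > 0

Valid decompositions (|xy| ≤ p, |y| ≥ 1):
  • x='', y='a', z='aa'
  • x='a', y='a', z='a'
  • x='', y='aa', z='a'

Total count: 3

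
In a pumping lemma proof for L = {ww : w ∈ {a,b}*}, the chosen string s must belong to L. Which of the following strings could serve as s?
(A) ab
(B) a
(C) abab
(C) abab

The pumping lemma is applied to a string s that lies in L, so first check membership of each option:
- (A) ab has length 2; its halves are a and b, which differ, so it is not in L ✗
- (B) a has odd length 1, so it cannot be written as ww and is not in L ✗
- (C) abab splits into halves ab · ab, which are equal, so it is in L (w = ab) ✓

Only (C) abab is in L, so it is the only candidate that could play the role of s.
(In a complete proof one picks s in terms of the pumping length p so that |s| ≥ p is guaranteed; a fixed string like abab illustrates the shape of such an s.)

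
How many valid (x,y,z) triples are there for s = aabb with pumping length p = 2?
3

For s = 'aabb' with pumping length p = 2:

Constraints: |xy| ≤ 2, |y| > 0

Valid decompositions (|xy| ≤ p, |y| ≥ 1):
  • x='', y='a', z='abb'
  • x='a', y='a', z='bb'
  • x='', y='aa', z='bb'

Total count: 3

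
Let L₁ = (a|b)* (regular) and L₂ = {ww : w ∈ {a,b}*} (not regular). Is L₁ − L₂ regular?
No — L₁ − L₂ is not regular.

L₁ − L₂ is the complement of {ww} within {a,b}*. If it were regular, its complement {ww} would be regular as well (regular languages are closed under complement) — contradiction. So L₁ − L₂ is not regular.

Note that the bare facts "L₁ regular, L₂ non-regular" do not settle the question by themselves: the closure of regular languages under ∪, ∩, complement and difference applies only when BOTH operands are regular. With a non-regular operand the result can come out regular or non-regular depending on the specific languages, so one has to work out L₁ − L₂ for this particular pair, as above.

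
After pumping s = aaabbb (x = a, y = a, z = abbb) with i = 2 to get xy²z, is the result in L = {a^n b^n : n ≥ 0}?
No

xy²z = a · aa · abbb = aaaabbb.
aaaabbb has 4 a's and 3 b's; 4 ≠ 3, so it is not in L.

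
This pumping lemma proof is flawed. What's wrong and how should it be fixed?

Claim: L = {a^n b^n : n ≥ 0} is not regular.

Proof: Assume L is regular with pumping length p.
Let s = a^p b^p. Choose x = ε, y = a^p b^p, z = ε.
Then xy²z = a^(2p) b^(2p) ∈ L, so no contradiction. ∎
Error: The decomposition violates |xy| ≤ p. With y = a^p b^p, |xy| = |y| = 2p > p. (The proof also miscomputes xy²z, which would be a^p b^p a^p b^p rather than a^(2p) b^(2p), and it wrongly treats one harmless decomposition as settling the matter — the prover does not get to choose the decomposition.)

Correction: The pumping lemma requires |xy| ≤ p, and the argument must handle every decomposition satisfying |xy| ≤ p, |y| ≥ 1. Since s starts with p a's, any such y consists only of a's, say y = a^k with k ≥ 1. Then xy²z = a^(p+k) b^p has unequal numbers of a's and b's, so xy²z ∉ L — the required contradiction.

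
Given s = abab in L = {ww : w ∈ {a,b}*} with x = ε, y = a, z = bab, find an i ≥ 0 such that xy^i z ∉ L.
i = 2

xy²z = ε · aa · bab = aabab; aabab has odd length 5, so it cannot be written as ww and is not in L.
(Other choices also work, e.g. i = 0, 3; only i = 1 is guaranteed to stay in L since xy¹z = s.)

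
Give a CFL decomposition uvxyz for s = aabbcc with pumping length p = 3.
u='aa', v='b', x='b', y='c', z='c'

For s = aabbcc with pumping length p = 3:

One valid decomposition:
- u = 'aa'
- v = 'b'
- x = 'b'
- y = 'c'
- z = 'c'

Verification:
- uvxyz = 'aa' + 'b' + 'b' + 'c' + 'c' = aabbcc ✓
- |vxy| = |'bbc'| = 3 ≤ 3 ✓
- |vy| = |'bc'| = 2 > 0 ✓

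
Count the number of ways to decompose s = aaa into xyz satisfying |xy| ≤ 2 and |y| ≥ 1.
3

For s = 'aaa' with pumping length p = 2:

Constraints: |xy| ≤ 2, |y| > 0

Valid decompositions (|xy| ≤ p, |y| ≥ 1):
  • x='', y='a', z='aa'
  • x='a', y='a', z='a'
  • x='', y='aa', z='a'

Total count: 3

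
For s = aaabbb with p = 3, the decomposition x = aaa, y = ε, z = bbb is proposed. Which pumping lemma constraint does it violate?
Violated: |y| > 0

The decomposition x = aaa, y = ε, z = bbb for s = aaabbb with p = 3
violates the constraint: |y| > 0

|y| = 0, but the pumping lemma requires |y| > 0 (y must be non-empty).

Pumping lemma constraints:
1. xyz = s (decomposition is valid)
2. |xy| ≤ p
3. |y| > 0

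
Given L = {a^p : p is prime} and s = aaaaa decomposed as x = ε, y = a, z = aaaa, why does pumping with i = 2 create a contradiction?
xy²z = aaaaaa ∉ L

Pumping with i = 2 replaces y = a by y² = aa:
- Original: s = xyz = aaaaa; aaaaa has length 5, which is prime, so it is in L
- Pumped: xy²z = ε · aa · aaaa = aaaaaa
- aaaaaa has length 6 = 2 × 3, which is not prime, so it is not in L

The pumping lemma would require xy²z ∈ L, so this decomposition yields a contradiction.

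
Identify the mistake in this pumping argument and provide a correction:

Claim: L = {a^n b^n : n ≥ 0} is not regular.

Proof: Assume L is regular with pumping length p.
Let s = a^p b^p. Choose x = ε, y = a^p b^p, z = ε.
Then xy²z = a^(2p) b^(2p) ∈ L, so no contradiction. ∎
Error: The decomposition violates |xy| ≤ p. With y = a^p b^p, |xy| = |y| = 2p > p. (The proof also miscomputes xy²z, which would be a^p b^p a^p b^p rather than a^(2p) b^(2p), and it wrongly treats one harmless decomposition as settling the matter — the prover does not get to choose the decomposition.)

Correction: The pumping lemma requires |xy| ≤ p, and the argument must handle every decomposition satisfying |xy| ≤ p, |y| ≥ 1. Since s starts with p a's, any such y consists only of a's, say y = a^k with k ≥ 1. Then xy²z = a^(p+k) b^p has unequal numbers of a's and b's, so xy²z ∉ L — the required contradiction.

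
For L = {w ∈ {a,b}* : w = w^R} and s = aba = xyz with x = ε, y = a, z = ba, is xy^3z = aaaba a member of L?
No

xy³z = ε · aaa · ba = aaaba.
aaaba reversed is abaaa ≠ aaaba, so it is not a palindrome and is not in L.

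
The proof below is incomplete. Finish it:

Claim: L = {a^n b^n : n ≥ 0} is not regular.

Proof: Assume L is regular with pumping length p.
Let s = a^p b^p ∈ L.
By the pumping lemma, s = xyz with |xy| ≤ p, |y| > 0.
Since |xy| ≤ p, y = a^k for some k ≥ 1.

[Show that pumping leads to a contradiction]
Consider xy²z = a^(p+k) b^p.

Since k ≥ 1, we have p + k > p.
So xy²z has more a's than b's: (p+k) a's vs p b's.
This means xy²z ∉ L because a^n b^n requires equal counts.

This contradicts the pumping lemma which states xy²z ∈ L.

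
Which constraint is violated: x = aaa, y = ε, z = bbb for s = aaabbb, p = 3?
Violated: |y| > 0

The decomposition x = aaa, y = ε, z = bbb for s = aaabbb with p = 3
violates the constraint: |y| > 0

|y| = 0, but the pumping lemma requires |y| > 0 (y must be non-empty).

Pumping lemma constraints:
1. xyz = s (decomposition is valid)
2. |xy| ≤ p
3. |y| > 0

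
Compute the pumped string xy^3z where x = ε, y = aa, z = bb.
aaaaaabb

Given x = '', y = 'aa', z = 'bb' and i = 3:

xy^3z = x + y·y·...·y (3 times) + z
       = '' + 'aa'^3 + 'bb'
       = '' + 'aaaaaa' + 'bb'
       = 'aaaaaabb'

The pumped string is 'aaaaaabb' with length 8.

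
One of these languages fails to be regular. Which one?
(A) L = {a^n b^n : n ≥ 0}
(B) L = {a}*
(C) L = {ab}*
(A) {a^n b^n : n ≥ 0}

(A) L = {a^n b^n : n ≥ 0} is NOT regular.

The pumping lemma can be used to prove this:
After pumping, the number of a's and b's become unequal

The other languages are regular because they can be recognized by finite automata.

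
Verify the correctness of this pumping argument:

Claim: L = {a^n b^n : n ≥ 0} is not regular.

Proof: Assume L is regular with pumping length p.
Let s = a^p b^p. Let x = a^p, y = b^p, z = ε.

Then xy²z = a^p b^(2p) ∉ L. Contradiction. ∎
The proof is INCORRECT.

Error: The decomposition violates |xy| ≤ p.
With x = a^p and y = b^p, we have |xy| = 2p > p.
The pumping lemma requires |xy| ≤ p, so y must be within the first p characters.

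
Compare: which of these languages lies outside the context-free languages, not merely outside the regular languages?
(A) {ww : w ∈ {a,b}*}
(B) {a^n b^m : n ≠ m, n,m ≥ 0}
(A) {ww : w ∈ {a,b}*}

(A) {ww : w ∈ {a,b}*} requires the CFL pumping lemma.

- {a^n b^m : n ≠ m, n,m ≥ 0} is context-free (but not regular)
  • Can be shown non-regular with the regular pumping lemma
  • After pumping a's, we can make n = m

- {ww : w ∈ {a,b}*} is NOT context-free
  • Requires the CFL pumping lemma to prove
  • Cannot verify equality of two arbitrary substrings

The CFL pumping lemma is "stronger" in that it can prove non-membership
in the larger class of context-free languages.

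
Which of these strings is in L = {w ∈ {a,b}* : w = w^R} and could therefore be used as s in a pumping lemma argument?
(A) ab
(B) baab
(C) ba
(B) baab

The pumping lemma is applied to a string s that lies in L, so first check membership of each option:
- (A) ab reversed is ba ≠ ab, so it is not a palindrome and is not in L ✗
- (B) baab reversed is baab, the same string, so it is a palindrome and is in L ✓
- (C) ba reversed is ab ≠ ba, so it is not a palindrome and is not in L ✗

Only (B) baab is in L, so it is the only candidate that could play the role of s.
(In a complete proof one picks s in terms of the pumping length p so that |s| ≥ p is guaranteed; a fixed string like baab illustrates the shape of such an s.)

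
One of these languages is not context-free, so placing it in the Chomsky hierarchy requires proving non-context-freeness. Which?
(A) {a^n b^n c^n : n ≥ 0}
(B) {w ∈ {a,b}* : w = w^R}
(A) {a^n b^n c^n : n ≥ 0}

(A) {a^n b^n c^n : n ≥ 0} requires the CFL pumping lemma.

- {w ∈ {a,b}* : w = w^R} is context-free (but not regular)
  • Can be shown non-regular with the regular pumping lemma
  • After pumping, the string is no longer symmetric

- {a^n b^n c^n : n ≥ 0} is NOT context-free
  • Requires the CFL pumping lemma to prove
  • Cannot maintain three equal counts simultaneously

The CFL pumping lemma is "stronger" in that it can prove non-membership
in the larger class of context-free languages.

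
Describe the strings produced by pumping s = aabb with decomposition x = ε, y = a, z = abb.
{xy^i z : i ≥ 0} = {a^(i+1) b^2 : i ≥ 0} = {abb, aabb, aaabb, ...}

With x = ε, y = a, z = abb: Starting with aabb and pumping the first 'a' (z = abb keeps the second 'a'), we get strings with i+1 a's followed by 2 b's for i = 0, 1, 2, ...; note bb is not produced because z always contributes one a.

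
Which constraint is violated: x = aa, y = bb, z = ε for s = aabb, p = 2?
Violated: |xy| ≤ p

The decomposition x = aa, y = bb, z = ε for s = aabb with p = 2
violates the constraint: |xy| ≤ p

|xy| = |aabb| = 4 > 2 = p. The decomposition puts too many characters in xy.

Pumping lemma constraints:
1. xyz = s (decomposition is valid)
2. |xy| ≤ p
3. |y| > 0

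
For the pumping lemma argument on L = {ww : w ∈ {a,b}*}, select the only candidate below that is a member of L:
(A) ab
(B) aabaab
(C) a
(B) aabaab

The pumping lemma is applied to a string s that lies in L, so first check membership of each option:
- (A) ab has length 2; its halves are a and b, which differ, so it is not in L ✗
- (B) aabaab splits into halves aab · aab, which are equal, so it is in L (w = aab) ✓
- (C) a has odd length 1, so it cannot be written as ww and is not in L ✗

Only (B) aabaab is in L, so it is the only candidate that could play the role of s.
(In a complete proof one picks s in terms of the pumping length p so that |s| ≥ p is guaranteed; a fixed string like aabaab illustrates the shape of such an s.)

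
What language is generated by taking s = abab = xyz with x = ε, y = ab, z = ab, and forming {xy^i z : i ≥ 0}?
{xy^i z : i ≥ 0} = {(ab)^(i+1) : i ≥ 0} = {ab, abab, ababab, ...}

With x = ε, y = ab, z = ab: Pumping 'ab' gives strings of alternating a's and b's.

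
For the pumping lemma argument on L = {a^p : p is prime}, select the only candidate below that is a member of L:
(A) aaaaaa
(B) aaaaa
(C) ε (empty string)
(B) aaaaa

The pumping lemma is applied to a string s that lies in L, so first check membership of each option:
- (A) aaaaaa has length 6 = 2 × 3, which is not prime, so it is not in L ✗
- (B) aaaaa has length 5, which is prime, so it is in L ✓
- (C) ε has length 0, which is not prime, so it is not in L ✗

Only (B) aaaaa is in L, so it is the only candidate that could play the role of s.
(In a complete proof one picks s in terms of the pumping length p so that |s| ≥ p is guaranteed; a fixed string like aaaaa illustrates the shape of such an s.)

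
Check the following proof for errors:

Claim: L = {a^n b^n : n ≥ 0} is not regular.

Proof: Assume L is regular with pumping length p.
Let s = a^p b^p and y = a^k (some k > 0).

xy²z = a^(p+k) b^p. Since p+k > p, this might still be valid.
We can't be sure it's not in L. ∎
The proof is INCORRECT.

Error: The conclusion is wrong.
xy²z = a^(p+k) b^p is definitely NOT in L because the number of a's (p+k) ≠ number of b's (p).
The proof incorrectly doubts what is actually a valid contradiction.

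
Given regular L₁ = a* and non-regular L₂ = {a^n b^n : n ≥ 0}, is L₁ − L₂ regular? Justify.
Yes — L₁ − L₂ is regular.

The only string of a* that lies in {a^n b^n} is ε, so L₁ − L₂ = a* − {ε} = a⁺ = aa*, which is regular.

Note that the bare facts "L₁ regular, L₂ non-regular" do not settle the question by themselves: the closure of regular languages under ∪, ∩, complement and difference applies only when BOTH operands are regular. With a non-regular operand the result can come out regular or non-regular depending on the specific languages, so one has to work out L₁ − L₂ for this particular pair, as above.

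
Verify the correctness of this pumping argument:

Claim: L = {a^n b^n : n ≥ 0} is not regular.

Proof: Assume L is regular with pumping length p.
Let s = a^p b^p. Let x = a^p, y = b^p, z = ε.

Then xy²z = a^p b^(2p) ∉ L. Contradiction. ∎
The proof is INCORRECT.

Error: The decomposition violates |xy| ≤ p.
With x = a^p and y = b^p, we have |xy| = 2p > p.
The pumping lemma requires |xy| ≤ p, so y must be within the first p characters.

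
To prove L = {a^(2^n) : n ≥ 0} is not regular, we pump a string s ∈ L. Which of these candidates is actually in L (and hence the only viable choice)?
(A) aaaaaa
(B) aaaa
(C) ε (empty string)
(B) aaaa

The pumping lemma is applied to a string s that lies in L, so first check membership of each option:
- (A) aaaaaa has length 6, strictly between 2^2 = 4 and 2^3 = 8, so it is not in L ✗
- (B) aaaa has length 4 = 2^2, so it is in L ✓
- (C) ε has length 0, which is not a power of 2, so it is not in L ✗

Only (B) aaaa is in L, so it is the only candidate that could play the role of s.
(In a complete proof one picks s in terms of the pumping length p so that |s| ≥ p is guaranteed; a fixed string like aaaa illustrates the shape of such an s.)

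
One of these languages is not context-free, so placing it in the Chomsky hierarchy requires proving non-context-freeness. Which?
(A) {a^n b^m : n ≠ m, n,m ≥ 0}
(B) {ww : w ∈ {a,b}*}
(B) {ww : w ∈ {a,b}*}

(B) {ww : w ∈ {a,b}*} requires the CFL pumping lemma.

- {a^n b^m : n ≠ m, n,m ≥ 0} is context-free (but not regular)
  • Can be shown non-regular with the regular pumping lemma
  • After pumping a's, we can make n = m

- {ww : w ∈ {a,b}*} is NOT context-free
  • Requires the CFL pumping lemma to prove
  • Cannot verify equality of two arbitrary substrings

The CFL pumping lemma is "stronger" in that it can prove non-membership
in the larger class of context-free languages.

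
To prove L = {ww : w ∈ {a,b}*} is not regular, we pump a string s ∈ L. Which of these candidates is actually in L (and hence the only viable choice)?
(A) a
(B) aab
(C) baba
(C) baba

The pumping lemma is applied to a string s that lies in L, so first check membership of each option:
- (A) a has odd length 1, so it cannot be written as ww and is not in L ✗
- (B) aab has odd length 3, so it cannot be written as ww and is not in L ✗
- (C) baba splits into halves ba · ba, which are equal, so it is in L (w = ba) ✓

Only (C) baba is in L, so it is the only candidate that could play the role of s.
(In a complete proof one picks s in terms of the pumping length p so that |s| ≥ p is guaranteed; a fixed string like baba illustrates the shape of such an s.)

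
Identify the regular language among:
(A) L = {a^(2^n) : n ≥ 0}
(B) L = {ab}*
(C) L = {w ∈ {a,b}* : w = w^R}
(B) {ab}*

(B) L = {ab}* is regular.

This can be recognized by a finite automaton (DFA/NFA).
Regular expressions like {ab}* define regular languages.

The other choices are not regular:
- {a^(2^n) : n ≥ 0}: After pumping, length is no longer a power of 2
- {w ∈ {a,b}* : w = w^R}: After pumping, the string is no longer symmetric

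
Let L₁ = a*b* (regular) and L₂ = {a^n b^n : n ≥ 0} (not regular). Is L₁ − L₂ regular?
No — L₁ − L₂ is not regular.

a*b* − {a^n b^n} = {a^n b^m : n ≠ m}. If this were regular, then its complement intersected with a*b*, namely {a^n b^n : n ≥ 0}, would be regular too (closure under complement and intersection) — contradiction. So L₁ − L₂ is not regular.

Note that the bare facts "L₁ regular, L₂ non-regular" do not settle the question by themselves: the closure of regular languages under ∪, ∩, complement and difference applies only when BOTH operands are regular. With a non-regular operand the result can come out regular or non-regular depending on the specific languages, so one has to work out L₁ − L₂ for this particular pair, as above.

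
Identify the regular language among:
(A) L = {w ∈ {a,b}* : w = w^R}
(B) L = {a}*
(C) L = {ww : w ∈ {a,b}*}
(B) {a}*

(B) L = {a}* is regular.

This can be recognized by a finite automaton (DFA/NFA).
Regular expressions like {a}* define regular languages.

The other choices are not regular:
- {w ∈ {a,b}* : w = w^R}: After pumping, the string is no longer symmetric
- {ww : w ∈ {a,b}*}: After pumping, the two halves no longer match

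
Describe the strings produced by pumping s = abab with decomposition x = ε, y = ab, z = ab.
{xy^i z : i ≥ 0} = {(ab)^(i+1) : i ≥ 0} = {ab, abab, ababab, ...}

With x = ε, y = ab, z = ab: Pumping 'ab' gives strings of alternating a's and b's.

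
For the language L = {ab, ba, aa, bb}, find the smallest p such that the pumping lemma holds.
p = 3

For a finite language L, the pumping lemma holds vacuously if p > max|s| for s ∈ L.

The longest string in L = {ab, ba, aa, bb} has length 2.
If p = 3, then no string s ∈ L has |s| ≥ p, so the condition is vacuously true.

The minimum pumping length is p = 3.

Why no smaller p works: for any p ≤ 2, the longest string s ∈ L has |s| = 2 ≥ p, so it would
have to be pumpable; but pumping up (i = 2, 3, ...) produces ever longer strings, which cannot all lie in the
finite language L. So the pumping property fails for every p ≤ 2.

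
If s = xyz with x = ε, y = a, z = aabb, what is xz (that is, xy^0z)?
aabb

Given x = '', y = 'a', z = 'aabb' and i = 0:

xy^0z = x + y·y·...·y (0 times) + z
       = '' + 'a'^0 + 'aabb'
       = '' + '' + 'aabb'
       = 'aabb'

The pumped string is 'aabb' with length 4.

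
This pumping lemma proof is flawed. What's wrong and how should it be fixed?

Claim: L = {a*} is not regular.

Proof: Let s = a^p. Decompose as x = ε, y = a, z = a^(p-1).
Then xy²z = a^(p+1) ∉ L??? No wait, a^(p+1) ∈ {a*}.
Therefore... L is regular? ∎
Error: The proof attempts to show a*  is not regular, but a* IS regular!

Correction: a* is a regular language (recognized by a simple DFA with one accepting state and self-loop on 'a'). The pumping lemma can only prove non-regularity, not regularity. For regular languages, pumping always works.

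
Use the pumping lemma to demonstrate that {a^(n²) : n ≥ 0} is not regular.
Assume for contradiction that L is regular, and let p ≥ 1 be the pumping length given by the pumping lemma.
Choose s = a^(p²). Then s ∈ L and |s| = p² ≥ p.
By the pumping lemma, s = xyz for some x, y, z with |xy| ≤ p, |y| ≥ 1, and xy^i z ∈ L for every i ≥ 0.
Here y = a^k for some k with 1 ≤ k ≤ |xy| ≤ p.

Take i = 2: |xy²z| = p² + k.
Now p² < p² + k ≤ p² + p < p² + 2p + 1 = (p + 1)².
So |xy²z| lies strictly between the consecutive squares p² and (p + 1)², hence is not a perfect square, and xy²z ∉ L.

This contradicts the pumping lemma, which requires xy^i z ∈ L for all i ≥ 0.
Hence L = {a^(n²) : n ≥ 0} is not regular. ∎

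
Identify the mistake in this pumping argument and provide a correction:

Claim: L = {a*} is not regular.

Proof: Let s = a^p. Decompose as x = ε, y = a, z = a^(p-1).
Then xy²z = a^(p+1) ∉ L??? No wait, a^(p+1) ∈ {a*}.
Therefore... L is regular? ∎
Error: The proof attempts to show a*  is not regular, but a* IS regular!

Correction: a* is a regular language (recognized by a simple DFA with one accepting state and self-loop on 'a'). The pumping lemma can only prove non-regularity, not regularity. For regular languages, pumping always works.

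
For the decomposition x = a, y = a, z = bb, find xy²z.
aaabb

Given x = 'a', y = 'a', z = 'bb' and i = 2:

xy^2z = x + y·y·...·y (2 times) + z
       = 'a' + 'a'^2 + 'bb'
       = 'a' + 'aa' + 'bb'
       = 'aaabb'

The pumped string is 'aaabb' with length 5.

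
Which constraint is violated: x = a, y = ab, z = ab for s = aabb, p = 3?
Violated: xyz = s

The decomposition x = a, y = ab, z = ab for s = aabb with p = 3
violates the constraint: xyz = s

xyz = 'a' + 'ab' + 'ab' = 'aabab' ≠ 'aabb' = s. The decomposition doesn't reconstruct s.

Pumping lemma constraints:
1. xyz = s (decomposition is valid)
2. |xy| ≤ p
3. |y| > 0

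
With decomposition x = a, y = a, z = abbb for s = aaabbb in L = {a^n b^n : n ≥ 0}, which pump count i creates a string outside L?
i = 0

xy⁰z = a · ε · abbb = aabbb; aabbb has 2 a's and 3 b's; 2 ≠ 3, so it is not in L.
(Other choices also work, e.g. i = 2, 3; only i = 1 is guaranteed to stay in L since xy¹z = s.)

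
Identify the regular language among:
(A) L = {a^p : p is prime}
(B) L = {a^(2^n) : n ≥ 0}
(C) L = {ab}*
(C) {ab}*

(C) L = {ab}* is regular.

This can be recognized by a finite automaton (DFA/NFA).
Regular expressions like {ab}* define regular languages.

The other choices are not regular:
- {a^p : p is prime}: After pumping, the length becomes composite
- {a^(2^n) : n ≥ 0}: After pumping, length is no longer a power of 2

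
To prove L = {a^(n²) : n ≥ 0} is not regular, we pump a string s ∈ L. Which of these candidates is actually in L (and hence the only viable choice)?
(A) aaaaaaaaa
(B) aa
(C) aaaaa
(A) aaaaaaaaa

The pumping lemma is applied to a string s that lies in L, so first check membership of each option:
- (A) aaaaaaaaa has length 9 = 3², a perfect square, so it is in L ✓
- (B) aa has length 2, strictly between 1² = 1 and 2² = 4, so it is not in L ✗
- (C) aaaaa has length 5, strictly between 2² = 4 and 3² = 9, so it is not in L ✗

Only (A) aaaaaaaaa is in L, so it is the only candidate that could play the role of s.
(In a complete proof one picks s in terms of the pumping length p so that |s| ≥ p is guaranteed; a fixed string like aaaaaaaaa illustrates the shape of such an s.)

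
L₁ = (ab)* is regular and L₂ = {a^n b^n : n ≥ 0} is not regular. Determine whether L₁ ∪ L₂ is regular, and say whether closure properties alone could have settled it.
No — L₁ ∪ L₂ is not regular.

Let U = (ab)* ∪ {a^n b^n}. If U were regular, then U ∩ aa*bb* would be regular (closure under intersection with a regular language). But (ab)* ∩ aa*bb* = {ab} and {a^n b^n} ∩ aa*bb* = {a^n b^n : n ≥ 1}, so U ∩ aa*bb* = {a^n b^n : n ≥ 1}, which is not regular. Hence U is not regular.

Note that the bare facts "L₁ regular, L₂ non-regular" do not settle the question by themselves: the closure of regular languages under ∪, ∩, complement and difference applies only when BOTH operands are regular. With a non-regular operand the result can come out regular or non-regular depending on the specific languages, so one has to work out L₁ ∪ L₂ for this particular pair, as above.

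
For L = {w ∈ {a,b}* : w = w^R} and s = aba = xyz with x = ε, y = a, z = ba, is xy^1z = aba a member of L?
Yes

xy¹z = ε · a · ba = aba.
aba reversed is aba, the same string, so it is a palindrome and is in L.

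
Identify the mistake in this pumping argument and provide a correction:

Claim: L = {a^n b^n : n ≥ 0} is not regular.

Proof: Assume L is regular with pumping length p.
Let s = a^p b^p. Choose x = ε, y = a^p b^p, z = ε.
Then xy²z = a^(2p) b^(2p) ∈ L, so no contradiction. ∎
Error: The decomposition violates |xy| ≤ p. With y = a^p b^p, |xy| = |y| = 2p > p. (The proof also miscomputes xy²z, which would be a^p b^p a^p b^p rather than a^(2p) b^(2p), and it wrongly treats one harmless decomposition as settling the matter — the prover does not get to choose the decomposition.)

Correction: The pumping lemma requires |xy| ≤ p, and the argument must handle every decomposition satisfying |xy| ≤ p, |y| ≥ 1. Since s starts with p a's, any such y consists only of a's, say y = a^k with k ≥ 1. Then xy²z = a^(p+k) b^p has unequal numbers of a's and b's, so xy²z ∉ L — the required contradiction.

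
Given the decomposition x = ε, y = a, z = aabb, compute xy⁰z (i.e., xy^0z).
aabb

Given x = '', y = 'a', z = 'aabb' and i = 0:

xy^0z = x + y·y·...·y (0 times) + z
       = '' + 'a'^0 + 'aabb'
       = '' + '' + 'aabb'
       = 'aabb'

The pumped string is 'aabb' with length 4.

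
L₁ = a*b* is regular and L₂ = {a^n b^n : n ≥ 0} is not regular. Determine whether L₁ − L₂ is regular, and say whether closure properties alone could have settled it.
No — L₁ − L₂ is not regular.

a*b* − {a^n b^n} = {a^n b^m : n ≠ m}. If this were regular, then its complement intersected with a*b*, namely {a^n b^n : n ≥ 0}, would be regular too (closure under complement and intersection) — contradiction. So L₁ − L₂ is not regular.

Note that the bare facts "L₁ regular, L₂ non-regular" do not settle the question by themselves: the closure of regular languages under ∪, ∩, complement and difference applies only when BOTH operands are regular. With a non-regular operand the result can come out regular or non-regular depending on the specific languages, so one has to work out L₁ − L₂ for this particular pair, as above.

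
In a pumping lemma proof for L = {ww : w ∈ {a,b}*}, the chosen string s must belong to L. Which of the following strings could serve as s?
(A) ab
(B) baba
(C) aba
(B) baba

The pumping lemma is applied to a string s that lies in L, so first check membership of each option:
- (A) ab has length 2; its halves are a and b, which differ, so it is not in L ✗
- (B) baba splits into halves ba · ba, which are equal, so it is in L (w = ba) ✓
- (C) aba has odd length 3, so it cannot be written as ww and is not in L ✗

Only (B) baba is in L, so it is the only candidate that could play the role of s.
(In a complete proof one picks s in terms of the pumping length p so that |s| ≥ p is guaranteed; a fixed string like baba illustrates the shape of such an s.)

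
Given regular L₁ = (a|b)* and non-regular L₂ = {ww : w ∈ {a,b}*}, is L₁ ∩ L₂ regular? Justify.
No — L₁ ∩ L₂ is not regular.

(a|b)* is all strings over {a,b}, so L₁ ∩ L₂ = {ww : w ∈ {a,b}*} = L₂ itself, which is not regular (pump s = a^p b a^p b).

Note that the bare facts "L₁ regular, L₂ non-regular" do not settle the question by themselves: the closure of regular languages under ∪, ∩, complement and difference applies only when BOTH operands are regular. With a non-regular operand the result can come out regular or non-regular depending on the specific languages, so one has to work out L₁ ∩ L₂ for this particular pair, as above.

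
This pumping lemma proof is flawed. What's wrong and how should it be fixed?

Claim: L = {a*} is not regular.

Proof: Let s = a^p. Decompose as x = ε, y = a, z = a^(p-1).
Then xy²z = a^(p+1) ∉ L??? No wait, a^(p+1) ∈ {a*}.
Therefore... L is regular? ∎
Error: The proof attempts to show a*  is not regular, but a* IS regular!

Correction: a* is a regular language (recognized by a simple DFA with one accepting state and self-loop on 'a'). The pumping lemma can only prove non-regularity, not regularity. For regular languages, pumping always works.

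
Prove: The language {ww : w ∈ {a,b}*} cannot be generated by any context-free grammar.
Assume for contradiction that L is context-free, and let p ≥ 1 be the pumping length given by the pumping lemma for CFLs.
Choose s = a^p b^p a^p b^p. Then s ∈ L (take w = a^p b^p) and |s| = 4p ≥ p.
By the CFL pumping lemma, s = uvxyz for some u, v, x, y, z with |vxy| ≤ p, |vy| ≥ 1, and uv^i xy^i z ∈ L for every i ≥ 0.

Write s as four blocks A₁ B₁ A₂ B₂ with A₁ = A₂ = a^p and B₁ = B₂ = b^p. Since |vxy| ≤ p, the window vxy lies inside at most two adjacent blocks. Take i = 0 and let t = uxz, so |t| = 4p − |vy| with 1 ≤ |vy| ≤ p. If |t| is odd, t ∉ L immediately, so assume |vy| is even (hence |vy| ≥ 2) and |t|/2 = 2p − |vy|/2, which satisfies p ≤ |t|/2 ≤ 2p − 1.

Case 1 (vxy inside A₁B₁): t = a^(p−j) b^(p−l) a^p b^p with j + l = |vy|. The second half of t has length < 2p, so it is a suffix of the trailing a^p b^p and ends in b; the first half is a^(p−j) b^(p−l) a^((j+l)/2), which ends in a because (j+l)/2 ≥ 1. The halves differ, so t ∉ L.

Case 2 (vxy inside B₁A₂, straddling the middle): t = a^p b^(p−j) a^(p−l) b^p with j + l = |vy|. If t = ww, then w is a prefix of t of length ≥ p, so w begins with a^p; and w is a suffix of t of length ≥ p, so w ends with b^p. That forces |w| ≥ 2p, contradicting |w| = |t|/2 ≤ 2p − 1. So t ∉ L.

Case 3 (vxy inside A₂B₂): t = a^p b^p a^(p−j) b^(p−l) with j + l = |vy|. The first half of t is a prefix of a^p b^p, so it begins with a; the second half is b^((j+l)/2) a^(p−j) b^(p−l), which begins with b. The halves differ, so t ∉ L.

In every case uv⁰xy⁰z = uxz ∉ L.

This contradicts the CFL pumping lemma, which requires uv^i xy^i z ∈ L for all i ≥ 0.
Hence L = {ww : w ∈ {a,b}*} is not context-free. ∎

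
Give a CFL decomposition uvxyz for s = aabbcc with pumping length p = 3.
u='aa', v='b', x='b', y='c', z='c'

For s = aabbcc with pumping length p = 3:

One valid decomposition:
- u = 'aa'
- v = 'b'
- x = 'b'
- y = 'c'
- z = 'c'

Verification:
- uvxyz = 'aa' + 'b' + 'b' + 'c' + 'c' = aabbcc ✓
- |vxy| = |'bbc'| = 3 ≤ 3 ✓
- |vy| = |'bc'| = 2 > 0 ✓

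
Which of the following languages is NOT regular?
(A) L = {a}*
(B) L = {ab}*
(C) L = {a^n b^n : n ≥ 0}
(C) {a^n b^n : n ≥ 0}

(C) L = {a^n b^n : n ≥ 0} is NOT regular.

The pumping lemma can be used to prove this:
After pumping, the number of a's and b's become unequal

The other languages are regular because they can be recognized by finite automata.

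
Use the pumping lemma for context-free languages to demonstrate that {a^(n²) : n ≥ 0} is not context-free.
Assume for contradiction that L is context-free, and let p ≥ 1 be the pumping length given by the pumping lemma for CFLs.
Choose s = a^(p²). Then s ∈ L and |s| = p² ≥ p.
By the CFL pumping lemma, s = uvxyz for some u, v, x, y, z with |vxy| ≤ p, |vy| ≥ 1, and uv^i xy^i z ∈ L for every i ≥ 0.
All symbols are a's, so only lengths matter: let k = |vy|, with 1 ≤ k ≤ |vxy| ≤ p.

Take i = 2: |uv²xy²z| = p² + k, and p² < p² + k ≤ p² + p < (p + 1)².
So the length lies strictly between consecutive squares and is not a perfect square; uv²xy²z ∉ L.

This contradicts the CFL pumping lemma, which requires uv^i xy^i z ∈ L for all i ≥ 0.
Hence L = {a^(n²) : n ≥ 0} is not context-free. ∎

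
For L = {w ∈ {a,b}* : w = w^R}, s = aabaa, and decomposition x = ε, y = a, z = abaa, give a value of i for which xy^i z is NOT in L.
i = 0

xy⁰z = ε · ε · abaa = abaa; abaa reversed is aaba ≠ abaa, so it is not a palindrome and is not in L.
(Other choices also work, e.g. i = 2, 3; only i = 1 is guaranteed to stay in L since xy¹z = s.)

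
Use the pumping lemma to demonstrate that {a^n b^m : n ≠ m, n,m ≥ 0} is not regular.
Assume for contradiction that L is regular, and let p ≥ 1 be the pumping length given by the pumping lemma.
Choose s = a^p b^(p + p!). Then s ∈ L because p ≠ p + p! (as p! ≥ 1), and |s| ≥ p.
By the pumping lemma, s = xyz for some x, y, z with |xy| ≤ p, |y| ≥ 1, and xy^i z ∈ L for every i ≥ 0.
Since |xy| ≤ p and the first p symbols of s are all a's, y = a^k for some k with 1 ≤ k ≤ p.
For every i ≥ 0, xy^i z = a^(p + (i − 1)k) b^(p + p!).

Because 1 ≤ k ≤ p, k divides p!. Let t = p!/k (a positive integer) and take i = t + 1.
Then the number of a's is p + tk = p + p!, which equals the number of b's.
So xy^(t+1) z = a^(p + p!) b^(p + p!) has equally many a's and b's and is NOT in L.

This contradicts the pumping lemma, which requires xy^i z ∈ L for all i ≥ 0.
Hence L = {a^n b^m : n ≠ m, n,m ≥ 0} is not regular. ∎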